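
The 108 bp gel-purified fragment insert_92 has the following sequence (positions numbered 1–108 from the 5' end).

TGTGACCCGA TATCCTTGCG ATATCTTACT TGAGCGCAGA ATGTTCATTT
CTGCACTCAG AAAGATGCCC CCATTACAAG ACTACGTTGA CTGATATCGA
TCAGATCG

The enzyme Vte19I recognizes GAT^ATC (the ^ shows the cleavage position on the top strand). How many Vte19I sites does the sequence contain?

GATATC occurs starting at positions 9, 20, 93.
Vte19I cuts at 3 sites.

3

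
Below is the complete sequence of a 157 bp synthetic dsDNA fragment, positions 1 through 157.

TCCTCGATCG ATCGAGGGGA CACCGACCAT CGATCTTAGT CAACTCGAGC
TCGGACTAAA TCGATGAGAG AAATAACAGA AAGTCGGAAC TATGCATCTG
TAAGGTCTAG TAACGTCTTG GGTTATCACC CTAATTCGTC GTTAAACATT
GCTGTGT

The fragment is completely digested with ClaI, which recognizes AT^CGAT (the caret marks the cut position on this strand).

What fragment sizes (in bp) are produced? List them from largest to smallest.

96, 31, 22, 8 bp

ClaI sites (ATCGAT) start at positions 7, 29, 60.
ClaI cuts after base 2 of each site, so after positions 8, 30, 61.
Linear molecule, 3 cuts → 4 fragments:
  1–8 → 8 bp
  9–30 → 22 bp
  31–61 → 31 bp
  62–157 → 96 bp
Sorted largest to smallest: 96, 31, 22, 8 bp.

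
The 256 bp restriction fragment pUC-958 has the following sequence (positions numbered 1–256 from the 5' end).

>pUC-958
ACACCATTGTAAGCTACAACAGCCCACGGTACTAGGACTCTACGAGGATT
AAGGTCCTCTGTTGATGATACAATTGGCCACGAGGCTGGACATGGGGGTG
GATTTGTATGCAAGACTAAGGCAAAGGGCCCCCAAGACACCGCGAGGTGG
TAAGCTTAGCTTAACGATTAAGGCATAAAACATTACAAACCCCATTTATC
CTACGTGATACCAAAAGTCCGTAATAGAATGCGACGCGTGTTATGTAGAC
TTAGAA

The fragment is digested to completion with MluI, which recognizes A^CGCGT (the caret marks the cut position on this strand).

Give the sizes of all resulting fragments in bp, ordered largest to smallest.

The MluI site (ACGCGT) starts at position 234.
MluI cuts after the first base of each site, so after position 234.
Linear molecule, 1 cut → 2 fragments:
  1–234 → 234 bp
  235–256 → 22 bp
Sorted largest to smallest: 234, 22 bp.

234, 22 bp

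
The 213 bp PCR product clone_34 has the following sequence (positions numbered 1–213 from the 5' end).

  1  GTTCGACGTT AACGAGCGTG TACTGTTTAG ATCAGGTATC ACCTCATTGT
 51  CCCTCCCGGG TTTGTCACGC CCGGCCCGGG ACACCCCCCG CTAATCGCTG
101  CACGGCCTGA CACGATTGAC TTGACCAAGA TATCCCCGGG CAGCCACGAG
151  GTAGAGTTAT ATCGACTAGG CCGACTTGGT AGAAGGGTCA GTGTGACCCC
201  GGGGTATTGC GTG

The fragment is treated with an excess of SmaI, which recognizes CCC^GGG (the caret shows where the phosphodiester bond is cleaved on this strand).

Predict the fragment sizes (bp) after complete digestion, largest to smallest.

SmaI sites (CCCGGG) start at positions 55, 75, 135, 198.
SmaI cuts after base 3 of each site, so after positions 57, 77, 137, 200.
Linear molecule, 4 cuts → 5 fragments:
  1–57 → 57 bp
  58–77 → 20 bp
  78–137 → 60 bp
  138–200 → 63 bp
  201–213 → 13 bp
Sorted largest to smallest: 63, 60, 57, 20, 13 bp.

63, 60, 57, 20, 13 bp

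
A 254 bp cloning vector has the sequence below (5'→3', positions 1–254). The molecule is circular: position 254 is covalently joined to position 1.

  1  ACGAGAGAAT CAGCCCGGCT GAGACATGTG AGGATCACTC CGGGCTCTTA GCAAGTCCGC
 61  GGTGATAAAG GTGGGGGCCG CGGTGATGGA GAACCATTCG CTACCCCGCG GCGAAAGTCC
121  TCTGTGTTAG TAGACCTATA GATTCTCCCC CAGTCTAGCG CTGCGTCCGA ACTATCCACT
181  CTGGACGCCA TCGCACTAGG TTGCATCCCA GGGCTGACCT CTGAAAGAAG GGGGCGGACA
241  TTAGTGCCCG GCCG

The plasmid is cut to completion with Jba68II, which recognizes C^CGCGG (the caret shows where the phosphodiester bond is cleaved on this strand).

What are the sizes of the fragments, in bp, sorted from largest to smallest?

Jba68II sites (CCGCGG) start at positions 57, 78, 106.
Jba68II cuts after the first base of each site, so after positions 57, 78, 106.
Circular molecule, 3 cuts → 3 fragments:
  58–78 → 21 bp
  79–106 → 28 bp
  107–254 then 1–57 → 148 + 57 = 205 bp
Sorted largest to smallest: 205, 28, 21 bp.

205, 28, 21 bp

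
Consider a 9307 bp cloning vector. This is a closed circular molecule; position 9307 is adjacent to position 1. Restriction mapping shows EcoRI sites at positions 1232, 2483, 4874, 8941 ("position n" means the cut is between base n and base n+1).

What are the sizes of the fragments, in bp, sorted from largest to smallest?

4067, 2391, 1598, 1251 bp

Circular molecule, 4 cuts → 4 fragments:
  2483 − 1232 = 1251 bp
  4874 − 2483 = 2391 bp
  8941 − 4874 = 4067 bp
  wrap: 9307 − 8941 + 1232 = 1598 bp
Sorted largest to smallest: 4067, 2391, 1598, 1251 bp.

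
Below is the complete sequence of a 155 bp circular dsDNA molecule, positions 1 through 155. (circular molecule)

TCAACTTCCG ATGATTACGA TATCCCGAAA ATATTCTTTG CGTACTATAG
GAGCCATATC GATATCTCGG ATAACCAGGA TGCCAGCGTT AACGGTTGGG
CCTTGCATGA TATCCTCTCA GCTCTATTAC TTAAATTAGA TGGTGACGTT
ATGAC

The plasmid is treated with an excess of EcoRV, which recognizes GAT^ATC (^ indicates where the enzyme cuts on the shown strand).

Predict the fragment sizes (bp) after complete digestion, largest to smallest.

EcoRV sites (GATATC) start at positions 19, 61, 109.
EcoRV cuts after base 3 of each site, so after positions 21, 63, 111.
Circular molecule, 3 cuts → 3 fragments:
  22–63 → 42 bp
  64–111 → 48 bp
  112–155 then 1–21 → 44 + 21 = 65 bp
Sorted largest to smallest: 65, 48, 42 bp.

65, 48, 42 bp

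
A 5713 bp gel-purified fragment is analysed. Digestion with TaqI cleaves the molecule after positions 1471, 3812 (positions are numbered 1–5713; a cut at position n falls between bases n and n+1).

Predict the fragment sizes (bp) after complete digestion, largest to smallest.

Linear molecule, 2 cuts → 3 fragments:
  1471 − 0 = 1471 bp
  3812 − 1471 = 2341 bp
  5713 − 3812 = 1901 bp
Sorted largest to smallest: 2341, 1901, 1471 bp.

2341, 1901, 1471 bp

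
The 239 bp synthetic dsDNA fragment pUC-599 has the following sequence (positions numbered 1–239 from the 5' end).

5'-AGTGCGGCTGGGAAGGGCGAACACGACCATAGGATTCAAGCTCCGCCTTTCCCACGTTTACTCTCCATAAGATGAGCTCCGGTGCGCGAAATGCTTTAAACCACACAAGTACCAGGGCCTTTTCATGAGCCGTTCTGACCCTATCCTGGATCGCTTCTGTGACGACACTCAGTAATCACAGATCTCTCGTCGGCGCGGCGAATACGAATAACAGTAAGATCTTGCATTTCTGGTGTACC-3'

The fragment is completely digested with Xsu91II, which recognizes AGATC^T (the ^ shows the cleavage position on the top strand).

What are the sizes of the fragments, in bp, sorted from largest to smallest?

Xsu91II sites (AGATCT) start at positions 180, 217.
Xsu91II cuts after base 5 of each site (before the last base), so after positions 184, 221.
Linear molecule, 2 cuts → 3 fragments:
  1–184 → 184 bp
  185–221 → 37 bp
  222–239 → 18 bp
Sorted largest to smallest: 184, 37, 18 bp.

184, 37, 18 bp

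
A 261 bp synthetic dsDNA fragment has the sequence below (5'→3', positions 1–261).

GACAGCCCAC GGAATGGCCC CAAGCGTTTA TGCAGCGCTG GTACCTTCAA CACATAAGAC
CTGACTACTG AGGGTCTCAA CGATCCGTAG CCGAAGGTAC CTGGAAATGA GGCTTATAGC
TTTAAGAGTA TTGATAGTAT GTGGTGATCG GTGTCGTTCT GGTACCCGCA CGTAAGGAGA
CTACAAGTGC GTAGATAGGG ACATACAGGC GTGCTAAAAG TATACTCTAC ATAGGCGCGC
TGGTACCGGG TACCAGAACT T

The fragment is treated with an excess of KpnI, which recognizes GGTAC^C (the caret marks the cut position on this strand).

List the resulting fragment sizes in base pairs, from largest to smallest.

81, 65, 56, 44, 8, 7 bp

KpnI sites (GGTACC) start at positions 40, 96, 161, 242, 249.
KpnI cuts after base 5 of each site (before the last base), so after positions 44, 100, 165, 246, 253.
Linear molecule, 5 cuts → 6 fragments:
  1–44 → 44 bp
  45–100 → 56 bp
  101–165 → 65 bp
  166–246 → 81 bp
  247–253 → 7 bp
  254–261 → 8 bp
Sorted largest to smallest: 81, 65, 56, 44, 8, 7 bp.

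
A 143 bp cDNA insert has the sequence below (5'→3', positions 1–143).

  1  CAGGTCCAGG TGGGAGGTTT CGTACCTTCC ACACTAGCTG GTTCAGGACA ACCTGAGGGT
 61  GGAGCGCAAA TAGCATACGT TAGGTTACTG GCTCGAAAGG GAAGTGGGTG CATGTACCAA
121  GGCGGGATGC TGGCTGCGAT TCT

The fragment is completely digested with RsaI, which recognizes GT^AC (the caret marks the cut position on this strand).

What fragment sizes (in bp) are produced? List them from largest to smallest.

RsaI sites (GTAC) start at positions 22, 114.
RsaI cuts after base 2 of each site, so after positions 23, 115.
Linear molecule, 2 cuts → 3 fragments:
  1–23 → 23 bp
  24–115 → 92 bp
  116–143 → 28 bp
Sorted largest to smallest: 92, 28, 23 bp.

92, 28, 23 bp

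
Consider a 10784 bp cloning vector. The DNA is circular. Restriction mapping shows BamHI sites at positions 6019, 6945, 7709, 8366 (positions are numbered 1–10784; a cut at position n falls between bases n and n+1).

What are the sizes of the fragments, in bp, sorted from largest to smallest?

Circular molecule, 4 cuts → 4 fragments:
  6945 − 6019 = 926 bp
  7709 − 6945 = 764 bp
  8366 − 7709 = 657 bp
  wrap: 10784 − 8366 + 6019 = 8437 bp
Sorted largest to smallest: 8437, 926, 764, 657 bp.

8437, 926, 764, 657 bp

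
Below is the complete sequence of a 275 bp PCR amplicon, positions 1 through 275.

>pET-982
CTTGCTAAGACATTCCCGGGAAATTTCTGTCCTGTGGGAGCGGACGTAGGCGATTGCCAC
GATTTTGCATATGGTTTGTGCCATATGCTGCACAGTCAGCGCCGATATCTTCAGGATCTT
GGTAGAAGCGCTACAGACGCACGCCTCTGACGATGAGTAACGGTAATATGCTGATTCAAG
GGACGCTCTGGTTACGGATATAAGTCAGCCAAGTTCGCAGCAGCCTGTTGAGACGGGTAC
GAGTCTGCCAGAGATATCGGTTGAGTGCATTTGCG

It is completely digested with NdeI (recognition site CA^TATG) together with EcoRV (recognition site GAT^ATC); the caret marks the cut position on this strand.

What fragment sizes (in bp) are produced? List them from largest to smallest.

NdeI sites (CATATG) start at positions 68, 82.
NdeI cuts after base 2 of each site, so after positions 69, 83.
EcoRV sites (GATATC) start at positions 104, 253.
EcoRV cuts after base 3 of each site, so after positions 106, 255.
Combined cut positions: 69, 83, 106, 255.
Linear molecule, 4 cuts → 5 fragments:
  1–69 → 69 bp
  70–83 → 14 bp
  84–106 → 23 bp
  107–255 → 149 bp
  256–275 → 20 bp
Sorted largest to smallest: 149, 69, 23, 20, 14 bp.

149, 69, 23, 20, 14 bp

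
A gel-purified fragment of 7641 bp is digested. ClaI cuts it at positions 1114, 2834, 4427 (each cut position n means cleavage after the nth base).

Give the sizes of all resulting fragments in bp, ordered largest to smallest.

3214, 1720, 1593, 1114 bp

Linear molecule, 3 cuts → 4 fragments:
  1114 − 0 = 1114 bp
  2834 − 1114 = 1720 bp
  4427 − 2834 = 1593 bp
  7641 − 4427 = 3214 bp
Sorted largest to smallest: 3214, 1720, 1593, 1114 bp.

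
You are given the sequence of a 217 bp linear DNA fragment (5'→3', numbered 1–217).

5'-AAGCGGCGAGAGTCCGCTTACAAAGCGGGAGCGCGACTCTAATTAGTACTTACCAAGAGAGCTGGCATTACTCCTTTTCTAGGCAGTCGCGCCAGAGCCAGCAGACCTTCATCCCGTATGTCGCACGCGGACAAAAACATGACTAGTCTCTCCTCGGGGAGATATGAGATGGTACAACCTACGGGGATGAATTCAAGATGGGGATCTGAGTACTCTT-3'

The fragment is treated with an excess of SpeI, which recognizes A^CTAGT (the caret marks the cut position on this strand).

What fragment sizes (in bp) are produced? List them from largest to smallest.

The SpeI site (ACTAGT) starts at position 142.
SpeI cuts after the first base of each site, so after position 142.
Linear molecule, 1 cut → 2 fragments:
  1–142 → 142 bp
  143–217 → 75 bp
Sorted largest to smallest: 142, 75 bp.

142, 75 bp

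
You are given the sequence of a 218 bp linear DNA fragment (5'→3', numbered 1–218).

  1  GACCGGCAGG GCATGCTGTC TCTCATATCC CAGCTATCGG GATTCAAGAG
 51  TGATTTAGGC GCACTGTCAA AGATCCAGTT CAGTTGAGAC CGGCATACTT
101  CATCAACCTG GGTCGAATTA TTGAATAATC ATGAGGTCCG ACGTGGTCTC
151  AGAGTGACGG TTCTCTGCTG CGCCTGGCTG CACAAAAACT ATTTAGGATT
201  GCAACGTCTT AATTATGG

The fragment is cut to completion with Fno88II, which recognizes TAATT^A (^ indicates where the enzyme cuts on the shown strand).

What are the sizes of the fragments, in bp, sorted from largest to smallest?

214, 4 bp

The Fno88II site (TAATTA) starts at position 210.
Fno88II cuts after base 5 of each site (before the last base), so after position 214.
Linear molecule, 1 cut → 2 fragments:
  1–214 → 214 bp
  215–218 → 4 bp
Sorted largest to smallest: 214, 4 bp.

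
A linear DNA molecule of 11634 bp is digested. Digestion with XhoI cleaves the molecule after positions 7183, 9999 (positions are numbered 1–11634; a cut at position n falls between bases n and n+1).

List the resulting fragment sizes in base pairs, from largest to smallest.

7183, 2816, 1635 bp

Linear molecule, 2 cuts → 3 fragments:
  7183 − 0 = 7183 bp
  9999 − 7183 = 2816 bp
  11634 − 9999 = 1635 bp
Sorted largest to smallest: 7183, 2816, 1635 bp.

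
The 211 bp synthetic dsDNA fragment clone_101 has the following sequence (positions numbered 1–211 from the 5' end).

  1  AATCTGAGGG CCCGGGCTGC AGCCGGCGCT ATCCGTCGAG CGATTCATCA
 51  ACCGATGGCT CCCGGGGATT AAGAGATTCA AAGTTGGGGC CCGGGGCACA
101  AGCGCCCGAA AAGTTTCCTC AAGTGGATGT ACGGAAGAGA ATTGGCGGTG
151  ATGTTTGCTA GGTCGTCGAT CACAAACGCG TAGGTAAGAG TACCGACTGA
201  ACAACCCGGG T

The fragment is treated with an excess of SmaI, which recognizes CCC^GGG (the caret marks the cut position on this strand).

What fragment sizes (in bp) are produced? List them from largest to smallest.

SmaI sites (CCCGGG) start at positions 11, 61, 90, 205.
SmaI cuts after base 3 of each site, so after positions 13, 63, 92, 207.
Linear molecule, 4 cuts → 5 fragments:
  1–13 → 13 bp
  14–63 → 50 bp
  64–92 → 29 bp
  93–207 → 115 bp
  208–211 → 4 bp
Sorted largest to smallest: 115, 50, 29, 13, 4 bp.

115, 50, 29, 13, 4 bp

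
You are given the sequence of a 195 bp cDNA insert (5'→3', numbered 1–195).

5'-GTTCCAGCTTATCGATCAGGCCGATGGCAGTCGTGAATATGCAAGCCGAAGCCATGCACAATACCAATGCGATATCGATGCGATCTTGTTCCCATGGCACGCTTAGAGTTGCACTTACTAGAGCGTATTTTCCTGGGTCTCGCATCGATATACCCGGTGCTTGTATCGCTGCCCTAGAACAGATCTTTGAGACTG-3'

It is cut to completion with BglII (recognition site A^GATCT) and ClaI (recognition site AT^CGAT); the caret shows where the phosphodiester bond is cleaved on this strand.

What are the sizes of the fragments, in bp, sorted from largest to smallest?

70, 63, 36, 14, 12 bp

The BglII site (AGATCT) starts at position 181.
BglII cuts after the first base of each site, so after position 181.
ClaI sites (ATCGAT) start at positions 11, 74, 144.
ClaI cuts after base 2 of each site, so after positions 12, 75, 145.
Combined cut positions: 12, 75, 145, 181.
Linear molecule, 4 cuts → 5 fragments:
  1–12 → 12 bp
  13–75 → 63 bp
  76–145 → 70 bp
  146–181 → 36 bp
  182–195 → 14 bp
Sorted largest to smallest: 70, 63, 36, 14, 12 bp.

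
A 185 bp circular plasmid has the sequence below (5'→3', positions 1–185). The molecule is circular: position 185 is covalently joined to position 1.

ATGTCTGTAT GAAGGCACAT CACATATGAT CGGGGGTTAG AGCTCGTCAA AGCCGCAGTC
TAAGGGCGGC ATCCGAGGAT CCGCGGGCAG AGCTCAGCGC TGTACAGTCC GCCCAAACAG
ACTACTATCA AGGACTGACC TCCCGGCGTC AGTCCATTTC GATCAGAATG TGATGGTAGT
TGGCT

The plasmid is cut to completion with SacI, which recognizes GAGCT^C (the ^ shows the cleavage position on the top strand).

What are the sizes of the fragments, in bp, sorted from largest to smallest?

SacI sites (GAGCTC) start at positions 40, 90.
SacI cuts after base 5 of each site (before the last base), so after positions 44, 94.
Circular molecule, 2 cuts → 2 fragments:
  45–94 → 50 bp
  95–185 then 1–44 → 91 + 44 = 135 bp
Sorted largest to smallest: 135, 50 bp.

135, 50 bp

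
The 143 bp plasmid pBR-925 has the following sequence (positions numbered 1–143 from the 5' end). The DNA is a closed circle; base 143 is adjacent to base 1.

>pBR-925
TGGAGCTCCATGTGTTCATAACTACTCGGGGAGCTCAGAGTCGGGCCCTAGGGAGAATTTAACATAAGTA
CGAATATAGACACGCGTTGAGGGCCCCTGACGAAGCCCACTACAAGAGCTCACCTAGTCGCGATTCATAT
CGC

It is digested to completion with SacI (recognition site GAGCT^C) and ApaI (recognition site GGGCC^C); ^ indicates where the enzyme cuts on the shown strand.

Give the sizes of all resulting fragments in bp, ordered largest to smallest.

SacI sites (GAGCTC) start at positions 3, 31, 116.
SacI cuts after base 5 of each site (before the last base), so after positions 7, 35, 120.
ApaI sites (GGGCCC) start at positions 43, 91.
ApaI cuts after base 5 of each site (before the last base), so after positions 47, 95.
Combined cut positions: 7, 35, 47, 95, 120.
Circular molecule, 5 cuts → 5 fragments:
  8–35 → 28 bp
  36–47 → 12 bp
  48–95 → 48 bp
  96–120 → 25 bp
  121–143 then 1–7 → 23 + 7 = 30 bp
Sorted largest to smallest: 48, 30, 28, 25, 12 bp.

48, 30, 28, 25, 12 bp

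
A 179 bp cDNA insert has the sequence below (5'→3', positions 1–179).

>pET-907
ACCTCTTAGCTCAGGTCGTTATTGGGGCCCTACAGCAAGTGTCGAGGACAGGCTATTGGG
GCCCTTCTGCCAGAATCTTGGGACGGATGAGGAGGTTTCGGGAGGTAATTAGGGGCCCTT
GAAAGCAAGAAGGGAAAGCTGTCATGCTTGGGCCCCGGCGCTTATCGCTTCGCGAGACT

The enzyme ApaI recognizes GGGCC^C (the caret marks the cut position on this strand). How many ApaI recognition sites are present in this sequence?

4

GGGCCC occurs starting at positions 25, 59, 113, 150.
ApaI cuts at 4 sites.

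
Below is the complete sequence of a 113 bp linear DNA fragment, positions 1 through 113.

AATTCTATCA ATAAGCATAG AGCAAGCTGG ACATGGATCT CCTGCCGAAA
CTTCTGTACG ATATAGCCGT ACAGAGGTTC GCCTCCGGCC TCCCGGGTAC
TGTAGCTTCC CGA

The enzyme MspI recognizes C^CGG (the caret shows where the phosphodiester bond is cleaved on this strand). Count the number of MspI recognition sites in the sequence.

CCGG occurs starting at positions 85, 93.
MspI cuts at 2 sites.

2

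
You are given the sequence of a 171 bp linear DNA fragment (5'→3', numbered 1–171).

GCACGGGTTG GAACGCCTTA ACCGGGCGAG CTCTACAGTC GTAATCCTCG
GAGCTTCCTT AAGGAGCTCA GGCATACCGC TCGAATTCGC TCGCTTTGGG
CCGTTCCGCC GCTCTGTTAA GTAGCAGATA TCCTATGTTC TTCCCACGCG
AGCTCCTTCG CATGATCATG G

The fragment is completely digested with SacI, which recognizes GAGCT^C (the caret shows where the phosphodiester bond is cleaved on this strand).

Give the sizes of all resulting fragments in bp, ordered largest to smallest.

86, 36, 32, 17 bp

SacI sites (GAGCTC) start at positions 28, 64, 150.
SacI cuts after base 5 of each site (before the last base), so after positions 32, 68, 154.
Linear molecule, 3 cuts → 4 fragments:
  1–32 → 32 bp
  33–68 → 36 bp
  69–154 → 86 bp
  155–171 → 17 bp
Sorted largest to smallest: 86, 36, 32, 17 bp.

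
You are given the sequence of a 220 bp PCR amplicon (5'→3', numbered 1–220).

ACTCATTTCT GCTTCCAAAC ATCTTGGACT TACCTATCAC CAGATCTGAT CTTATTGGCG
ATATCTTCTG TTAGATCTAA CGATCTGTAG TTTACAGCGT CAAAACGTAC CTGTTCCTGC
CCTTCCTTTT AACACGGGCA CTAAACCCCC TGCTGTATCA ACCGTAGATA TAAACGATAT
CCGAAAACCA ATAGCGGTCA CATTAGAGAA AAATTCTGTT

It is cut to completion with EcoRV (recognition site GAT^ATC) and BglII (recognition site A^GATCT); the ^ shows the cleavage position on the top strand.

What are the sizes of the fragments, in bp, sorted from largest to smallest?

105, 42, 42, 20, 11 bp

EcoRV sites (GATATC) start at positions 60, 176.
EcoRV cuts after base 3 of each site, so after positions 62, 178.
BglII sites (AGATCT) start at positions 42, 73.
BglII cuts after the first base of each site, so after positions 42, 73.
Combined cut positions: 42, 62, 73, 178.
Linear molecule, 4 cuts → 5 fragments:
  1–42 → 42 bp
  43–62 → 20 bp
  63–73 → 11 bp
  74–178 → 105 bp
  179–220 → 42 bp
Sorted largest to smallest: 105, 42, 42, 20, 11 bp.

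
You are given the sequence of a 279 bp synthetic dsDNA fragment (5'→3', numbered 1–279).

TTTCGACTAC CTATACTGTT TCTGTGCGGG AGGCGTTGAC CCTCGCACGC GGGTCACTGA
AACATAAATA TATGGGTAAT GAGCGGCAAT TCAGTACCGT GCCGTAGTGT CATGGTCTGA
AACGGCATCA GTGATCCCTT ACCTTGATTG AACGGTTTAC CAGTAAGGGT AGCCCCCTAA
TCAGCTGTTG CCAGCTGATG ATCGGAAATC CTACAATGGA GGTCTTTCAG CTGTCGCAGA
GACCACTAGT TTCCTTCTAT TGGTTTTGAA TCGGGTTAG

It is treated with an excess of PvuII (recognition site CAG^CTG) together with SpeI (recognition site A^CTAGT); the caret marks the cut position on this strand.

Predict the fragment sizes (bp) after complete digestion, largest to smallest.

PvuII sites (CAGCTG) start at positions 182, 192, 228.
PvuII cuts after base 3 of each site, so after positions 184, 194, 230.
The SpeI site (ACTAGT) starts at position 245.
SpeI cuts after the first base of each site, so after position 245.
Combined cut positions: 184, 194, 230, 245.
Linear molecule, 4 cuts → 5 fragments:
  1–184 → 184 bp
  185–194 → 10 bp
  195–230 → 36 bp
  231–245 → 15 bp
  246–279 → 34 bp
Sorted largest to smallest: 184, 36, 34, 15, 10 bp.

184, 36, 34, 15, 10 bp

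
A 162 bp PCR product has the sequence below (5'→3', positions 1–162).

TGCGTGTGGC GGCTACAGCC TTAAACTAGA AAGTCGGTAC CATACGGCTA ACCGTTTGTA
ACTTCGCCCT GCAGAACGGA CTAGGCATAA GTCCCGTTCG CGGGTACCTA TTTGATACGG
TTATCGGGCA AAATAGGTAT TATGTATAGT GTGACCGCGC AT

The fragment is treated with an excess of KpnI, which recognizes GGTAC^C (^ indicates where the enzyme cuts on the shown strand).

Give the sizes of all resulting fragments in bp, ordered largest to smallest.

KpnI sites (GGTACC) start at positions 36, 103.
KpnI cuts after base 5 of each site (before the last base), so after positions 40, 107.
Linear molecule, 2 cuts → 3 fragments:
  1–40 → 40 bp
  41–107 → 67 bp
  108–162 → 55 bp
Sorted largest to smallest: 67, 55, 40 bp.

67, 55, 40 bp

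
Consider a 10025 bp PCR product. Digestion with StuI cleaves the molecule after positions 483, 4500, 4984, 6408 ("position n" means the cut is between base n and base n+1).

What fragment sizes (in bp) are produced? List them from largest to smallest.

Linear molecule, 4 cuts → 5 fragments:
  483 − 0 = 483 bp
  4500 − 483 = 4017 bp
  4984 − 4500 = 484 bp
  6408 − 4984 = 1424 bp
  10025 − 6408 = 3617 bp
Sorted largest to smallest: 4017, 3617, 1424, 484, 483 bp.

4017, 3617, 1424, 484, 483 bp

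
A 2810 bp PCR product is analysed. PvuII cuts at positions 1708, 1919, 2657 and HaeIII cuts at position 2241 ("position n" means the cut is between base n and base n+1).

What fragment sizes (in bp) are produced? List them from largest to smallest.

Combined cut positions (sorted): 1708, 1919, 2241, 2657.
Linear molecule, 4 cuts → 5 fragments:
  1708 − 0 = 1708 bp
  1919 − 1708 = 211 bp
  2241 − 1919 = 322 bp
  2657 − 2241 = 416 bp
  2810 − 2657 = 153 bp
Sorted largest to smallest: 1708, 416, 322, 211, 153 bp.

1708, 416, 322, 211, 153 bp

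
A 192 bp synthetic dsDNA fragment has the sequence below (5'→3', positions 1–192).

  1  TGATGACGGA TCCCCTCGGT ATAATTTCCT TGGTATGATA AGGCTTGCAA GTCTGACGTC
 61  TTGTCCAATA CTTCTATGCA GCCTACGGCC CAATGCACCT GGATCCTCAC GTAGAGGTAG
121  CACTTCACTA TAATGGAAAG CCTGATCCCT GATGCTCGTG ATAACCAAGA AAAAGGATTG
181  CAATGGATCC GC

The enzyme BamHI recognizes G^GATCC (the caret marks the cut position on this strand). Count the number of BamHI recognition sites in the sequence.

GGATCC occurs starting at positions 8, 101, 185.
BamHI cuts at 3 sites.

3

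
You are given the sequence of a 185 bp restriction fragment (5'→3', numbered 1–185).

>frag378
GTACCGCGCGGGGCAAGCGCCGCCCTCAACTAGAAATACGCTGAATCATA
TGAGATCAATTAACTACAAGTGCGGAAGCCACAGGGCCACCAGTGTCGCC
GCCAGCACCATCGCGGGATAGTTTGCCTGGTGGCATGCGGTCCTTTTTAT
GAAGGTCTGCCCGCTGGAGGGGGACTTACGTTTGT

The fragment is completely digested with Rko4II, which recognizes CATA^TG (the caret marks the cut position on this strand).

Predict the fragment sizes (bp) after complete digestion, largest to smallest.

The Rko4II site (CATATG) starts at position 47.
Rko4II cuts after base 4 of each site, so after position 50.
Linear molecule, 1 cut → 2 fragments:
  1–50 → 50 bp
  51–185 → 135 bp
Sorted largest to smallest: 135, 50 bp.

135, 50 bp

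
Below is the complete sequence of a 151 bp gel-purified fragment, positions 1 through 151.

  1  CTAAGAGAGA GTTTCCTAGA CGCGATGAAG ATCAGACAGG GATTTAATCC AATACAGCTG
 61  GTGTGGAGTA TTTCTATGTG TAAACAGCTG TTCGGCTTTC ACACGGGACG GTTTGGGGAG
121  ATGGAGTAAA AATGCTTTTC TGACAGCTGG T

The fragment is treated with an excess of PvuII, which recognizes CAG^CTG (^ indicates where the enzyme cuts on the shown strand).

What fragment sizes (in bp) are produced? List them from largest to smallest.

PvuII sites (CAGCTG) start at positions 55, 85, 144.
PvuII cuts after base 3 of each site, so after positions 57, 87, 146.
Linear molecule, 3 cuts → 4 fragments:
  1–57 → 57 bp
  58–87 → 30 bp
  88–146 → 59 bp
  147–151 → 5 bp
Sorted largest to smallest: 59, 57, 30, 5 bp.

59, 57, 30, 5 bp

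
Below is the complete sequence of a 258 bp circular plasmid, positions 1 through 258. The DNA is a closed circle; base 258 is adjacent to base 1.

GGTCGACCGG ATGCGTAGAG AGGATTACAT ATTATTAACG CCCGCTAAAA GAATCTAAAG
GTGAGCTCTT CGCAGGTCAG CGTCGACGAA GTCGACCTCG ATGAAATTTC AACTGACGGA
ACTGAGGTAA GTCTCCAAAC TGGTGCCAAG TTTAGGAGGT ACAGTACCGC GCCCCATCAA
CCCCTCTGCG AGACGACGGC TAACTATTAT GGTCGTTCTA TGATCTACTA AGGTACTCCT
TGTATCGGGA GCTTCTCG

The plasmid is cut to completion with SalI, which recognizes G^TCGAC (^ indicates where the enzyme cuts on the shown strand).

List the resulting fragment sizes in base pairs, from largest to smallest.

169, 80, 9 bp

SalI sites (GTCGAC) start at positions 2, 82, 91.
SalI cuts after the first base of each site, so after positions 2, 82, 91.
Circular molecule, 3 cuts → 3 fragments:
  3–82 → 80 bp
  83–91 → 9 bp
  92–258 then 1–2 → 167 + 2 = 169 bp
Sorted largest to smallest: 169, 80, 9 bp.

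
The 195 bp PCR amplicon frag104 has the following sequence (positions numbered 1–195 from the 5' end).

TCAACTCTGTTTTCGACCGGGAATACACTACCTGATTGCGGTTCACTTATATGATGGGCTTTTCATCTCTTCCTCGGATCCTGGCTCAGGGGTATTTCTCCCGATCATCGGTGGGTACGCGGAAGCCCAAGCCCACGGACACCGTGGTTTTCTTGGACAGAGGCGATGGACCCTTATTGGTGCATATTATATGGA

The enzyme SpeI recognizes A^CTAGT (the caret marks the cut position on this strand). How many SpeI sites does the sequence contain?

No occurrence of ACTAGT is present in the sequence.
SpeI does not cut: 0 sites.

0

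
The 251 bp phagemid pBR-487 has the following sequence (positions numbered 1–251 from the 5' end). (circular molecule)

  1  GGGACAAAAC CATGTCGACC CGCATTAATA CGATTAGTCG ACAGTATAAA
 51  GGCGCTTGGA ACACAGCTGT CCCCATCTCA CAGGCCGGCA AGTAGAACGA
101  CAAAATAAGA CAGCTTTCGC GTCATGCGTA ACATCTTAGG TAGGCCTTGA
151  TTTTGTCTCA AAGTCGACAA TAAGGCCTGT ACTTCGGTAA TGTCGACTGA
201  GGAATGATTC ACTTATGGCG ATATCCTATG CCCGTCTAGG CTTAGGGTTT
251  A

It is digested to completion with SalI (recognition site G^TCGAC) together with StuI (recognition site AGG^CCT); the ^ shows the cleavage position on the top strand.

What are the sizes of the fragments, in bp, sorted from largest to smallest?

SalI sites (GTCGAC) start at positions 14, 37, 163, 192.
SalI cuts after the first base of each site, so after positions 14, 37, 163, 192.
StuI sites (AGGCCT) start at positions 142, 173.
StuI cuts after base 3 of each site, so after positions 144, 175.
Combined cut positions: 14, 37, 144, 163, 175, 192.
Circular molecule, 6 cuts → 6 fragments:
  15–37 → 23 bp
  38–144 → 107 bp
  145–163 → 19 bp
  164–175 → 12 bp
  176–192 → 17 bp
  193–251 then 1–14 → 59 + 14 = 73 bp
Sorted largest to smallest: 107, 73, 23, 19, 17, 12 bp.

107, 73, 23, 19, 17, 12 bp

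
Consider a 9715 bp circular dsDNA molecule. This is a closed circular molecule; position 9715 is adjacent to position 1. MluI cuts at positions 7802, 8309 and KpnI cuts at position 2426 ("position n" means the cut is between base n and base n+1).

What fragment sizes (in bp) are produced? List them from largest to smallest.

5376, 3832, 507 bp

Combined cut positions (sorted): 2426, 7802, 8309.
Circular molecule, 3 cuts → 3 fragments:
  7802 − 2426 = 5376 bp
  8309 − 7802 = 507 bp
  wrap: 9715 − 8309 + 2426 = 3832 bp
Sorted largest to smallest: 5376, 3832, 507 bp.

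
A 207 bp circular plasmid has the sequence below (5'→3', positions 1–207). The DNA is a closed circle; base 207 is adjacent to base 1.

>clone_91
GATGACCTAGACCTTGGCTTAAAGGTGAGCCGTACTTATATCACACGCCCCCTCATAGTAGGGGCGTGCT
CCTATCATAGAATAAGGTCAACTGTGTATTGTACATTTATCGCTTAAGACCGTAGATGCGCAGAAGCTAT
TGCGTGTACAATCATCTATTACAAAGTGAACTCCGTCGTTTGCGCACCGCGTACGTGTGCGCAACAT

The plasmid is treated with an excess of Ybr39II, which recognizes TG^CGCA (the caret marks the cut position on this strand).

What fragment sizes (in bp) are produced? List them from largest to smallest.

136, 54, 17 bp

Ybr39II sites (TGCGCA) start at positions 127, 181, 198.
Ybr39II cuts after base 2 of each site, so after positions 128, 182, 199.
Circular molecule, 3 cuts → 3 fragments:
  129–182 → 54 bp
  183–199 → 17 bp
  200–207 then 1–128 → 8 + 128 = 136 bp
Sorted largest to smallest: 136, 54, 17 bp.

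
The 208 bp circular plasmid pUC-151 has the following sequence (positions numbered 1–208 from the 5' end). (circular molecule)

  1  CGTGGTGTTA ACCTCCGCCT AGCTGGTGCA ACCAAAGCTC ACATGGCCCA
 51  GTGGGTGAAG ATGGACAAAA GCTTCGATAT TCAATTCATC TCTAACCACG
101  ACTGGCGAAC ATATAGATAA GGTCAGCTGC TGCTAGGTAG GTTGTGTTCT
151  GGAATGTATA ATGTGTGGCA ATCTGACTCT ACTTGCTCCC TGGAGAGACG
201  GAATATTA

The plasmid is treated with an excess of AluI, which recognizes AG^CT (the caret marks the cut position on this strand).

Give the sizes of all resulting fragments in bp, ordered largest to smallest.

AluI sites (AGCT) start at positions 21, 36, 70, 125.
AluI cuts after base 2 of each site, so after positions 22, 37, 71, 126.
Circular molecule, 4 cuts → 4 fragments:
  23–37 → 15 bp
  38–71 → 34 bp
  72–126 → 55 bp
  127–208 then 1–22 → 82 + 22 = 104 bp
Sorted largest to smallest: 104, 55, 34, 15 bp.

104, 55, 34, 15 bp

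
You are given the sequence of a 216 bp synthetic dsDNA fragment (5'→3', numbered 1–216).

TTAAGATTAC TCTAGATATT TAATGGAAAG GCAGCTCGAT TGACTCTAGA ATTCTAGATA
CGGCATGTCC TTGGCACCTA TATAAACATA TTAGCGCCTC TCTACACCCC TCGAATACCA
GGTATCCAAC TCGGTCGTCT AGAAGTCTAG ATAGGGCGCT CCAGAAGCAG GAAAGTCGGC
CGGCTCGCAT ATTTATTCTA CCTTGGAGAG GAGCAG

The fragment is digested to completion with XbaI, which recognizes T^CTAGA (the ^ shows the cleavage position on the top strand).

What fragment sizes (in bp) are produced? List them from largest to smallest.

XbaI sites (TCTAGA) start at positions 11, 45, 53, 138, 146.
XbaI cuts after the first base of each site, so after positions 11, 45, 53, 138, 146.
Linear molecule, 5 cuts → 6 fragments:
  1–11 → 11 bp
  12–45 → 34 bp
  46–53 → 8 bp
  54–138 → 85 bp
  139–146 → 8 bp
  147–216 → 70 bp
Sorted largest to smallest: 85, 70, 34, 11, 8, 8 bp.

85, 70, 34, 11, 8, 8 bp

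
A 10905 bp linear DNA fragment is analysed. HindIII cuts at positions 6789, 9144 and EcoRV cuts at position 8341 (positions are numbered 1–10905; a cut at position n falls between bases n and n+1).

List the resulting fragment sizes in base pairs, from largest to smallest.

6789, 1761, 1552, 803 bp

Combined cut positions (sorted): 6789, 8341, 9144.
Linear molecule, 3 cuts → 4 fragments:
  6789 − 0 = 6789 bp
  8341 − 6789 = 1552 bp
  9144 − 8341 = 803 bp
  10905 − 9144 = 1761 bp
Sorted largest to smallest: 6789, 1761, 1552, 803 bp.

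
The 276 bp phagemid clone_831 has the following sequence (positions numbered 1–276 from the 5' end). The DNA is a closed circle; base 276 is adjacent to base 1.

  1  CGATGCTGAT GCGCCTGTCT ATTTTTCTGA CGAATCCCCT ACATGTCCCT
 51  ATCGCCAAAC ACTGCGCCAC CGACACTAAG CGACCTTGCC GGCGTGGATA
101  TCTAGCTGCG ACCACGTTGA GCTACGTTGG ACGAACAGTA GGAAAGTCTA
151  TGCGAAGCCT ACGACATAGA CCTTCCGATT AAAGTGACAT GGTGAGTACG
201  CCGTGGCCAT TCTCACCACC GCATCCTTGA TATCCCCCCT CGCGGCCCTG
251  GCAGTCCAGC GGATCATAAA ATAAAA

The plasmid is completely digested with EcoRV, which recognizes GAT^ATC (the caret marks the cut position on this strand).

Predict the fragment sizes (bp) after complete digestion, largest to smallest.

144, 132 bp

EcoRV sites (GATATC) start at positions 97, 229.
EcoRV cuts after base 3 of each site, so after positions 99, 231.
Circular molecule, 2 cuts → 2 fragments:
  100–231 → 132 bp
  232–276 then 1–99 → 45 + 99 = 144 bp
Sorted largest to smallest: 144, 132 bp.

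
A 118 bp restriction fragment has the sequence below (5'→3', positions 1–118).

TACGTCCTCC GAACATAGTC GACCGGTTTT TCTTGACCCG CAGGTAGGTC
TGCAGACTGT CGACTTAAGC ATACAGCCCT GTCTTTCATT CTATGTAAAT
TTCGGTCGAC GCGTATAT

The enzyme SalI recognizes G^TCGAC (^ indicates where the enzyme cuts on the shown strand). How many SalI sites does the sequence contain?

GTCGAC occurs starting at positions 18, 59, 105.
SalI cuts at 3 sites.

3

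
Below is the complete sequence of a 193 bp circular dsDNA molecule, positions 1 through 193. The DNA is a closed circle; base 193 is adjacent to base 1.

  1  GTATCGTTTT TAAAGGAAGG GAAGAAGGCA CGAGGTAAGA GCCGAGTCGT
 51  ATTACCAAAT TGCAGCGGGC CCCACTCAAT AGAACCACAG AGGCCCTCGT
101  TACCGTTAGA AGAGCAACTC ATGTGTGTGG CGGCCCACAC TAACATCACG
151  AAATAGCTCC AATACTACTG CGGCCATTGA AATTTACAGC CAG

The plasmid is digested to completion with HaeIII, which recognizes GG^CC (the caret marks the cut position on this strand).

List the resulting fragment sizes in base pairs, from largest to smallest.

89, 40, 40, 24 bp

HaeIII sites (GGCC) start at positions 68, 92, 132, 172.
HaeIII cuts after base 2 of each site, so after positions 69, 93, 133, 173.
Circular molecule, 4 cuts → 4 fragments:
  70–93 → 24 bp
  94–133 → 40 bp
  134–173 → 40 bp
  174–193 then 1–69 → 20 + 69 = 89 bp
Sorted largest to smallest: 89, 40, 40, 24 bp.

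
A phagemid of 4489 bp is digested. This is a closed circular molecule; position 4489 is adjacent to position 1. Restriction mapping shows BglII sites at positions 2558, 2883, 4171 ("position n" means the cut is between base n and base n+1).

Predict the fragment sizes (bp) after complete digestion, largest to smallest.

2876, 1288, 325 bp

Circular molecule, 3 cuts → 3 fragments:
  2883 − 2558 = 325 bp
  4171 − 2883 = 1288 bp
  wrap: 4489 − 4171 + 2558 = 2876 bp
Sorted largest to smallest: 2876, 1288, 325 bp.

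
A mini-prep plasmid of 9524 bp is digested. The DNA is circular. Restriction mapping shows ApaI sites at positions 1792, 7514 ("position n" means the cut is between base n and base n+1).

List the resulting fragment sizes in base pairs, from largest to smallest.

5722, 3802 bp

Circular molecule, 2 cuts → 2 fragments:
  7514 − 1792 = 5722 bp
  wrap: 9524 − 7514 + 1792 = 3802 bp
Sorted largest to smallest: 5722, 3802 bp.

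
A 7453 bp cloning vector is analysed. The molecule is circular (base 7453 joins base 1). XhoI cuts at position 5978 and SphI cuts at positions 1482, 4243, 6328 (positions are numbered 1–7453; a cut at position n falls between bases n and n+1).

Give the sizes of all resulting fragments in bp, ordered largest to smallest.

Combined cut positions (sorted): 1482, 4243, 5978, 6328.
Circular molecule, 4 cuts → 4 fragments:
  4243 − 1482 = 2761 bp
  5978 − 4243 = 1735 bp
  6328 − 5978 = 350 bp
  wrap: 7453 − 6328 + 1482 = 2607 bp
Sorted largest to smallest: 2761, 2607, 1735, 350 bp.

2761, 2607, 1735, 350 bp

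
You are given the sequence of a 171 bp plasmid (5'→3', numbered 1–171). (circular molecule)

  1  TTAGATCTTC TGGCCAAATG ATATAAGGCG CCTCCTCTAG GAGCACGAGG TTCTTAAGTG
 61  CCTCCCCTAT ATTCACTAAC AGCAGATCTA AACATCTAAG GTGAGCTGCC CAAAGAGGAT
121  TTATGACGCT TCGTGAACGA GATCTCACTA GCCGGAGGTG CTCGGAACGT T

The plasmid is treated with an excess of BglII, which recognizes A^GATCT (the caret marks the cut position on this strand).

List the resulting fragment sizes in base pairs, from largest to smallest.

81, 56, 34 bp

BglII sites (AGATCT) start at positions 3, 84, 140.
BglII cuts after the first base of each site, so after positions 3, 84, 140.
Circular molecule, 3 cuts → 3 fragments:
  4–84 → 81 bp
  85–140 → 56 bp
  141–171 then 1–3 → 31 + 3 = 34 bp
Sorted largest to smallest: 81, 56, 34 bp.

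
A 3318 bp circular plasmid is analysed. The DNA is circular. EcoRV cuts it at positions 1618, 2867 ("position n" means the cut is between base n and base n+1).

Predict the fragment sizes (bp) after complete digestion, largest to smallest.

2069, 1249 bp

Circular molecule, 2 cuts → 2 fragments:
  2867 − 1618 = 1249 bp
  wrap: 3318 − 2867 + 1618 = 2069 bp
Sorted largest to smallest: 2069, 1249 bp.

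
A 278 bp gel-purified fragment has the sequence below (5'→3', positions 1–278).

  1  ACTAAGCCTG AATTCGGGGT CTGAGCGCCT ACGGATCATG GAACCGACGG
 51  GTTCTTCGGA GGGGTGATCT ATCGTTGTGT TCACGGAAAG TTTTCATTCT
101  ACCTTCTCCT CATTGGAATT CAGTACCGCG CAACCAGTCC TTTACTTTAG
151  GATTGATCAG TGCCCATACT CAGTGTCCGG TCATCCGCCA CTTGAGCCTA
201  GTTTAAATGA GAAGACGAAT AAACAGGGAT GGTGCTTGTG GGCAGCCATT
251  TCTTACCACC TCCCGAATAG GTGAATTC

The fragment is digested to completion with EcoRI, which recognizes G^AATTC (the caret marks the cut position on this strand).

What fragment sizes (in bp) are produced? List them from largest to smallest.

EcoRI sites (GAATTC) start at positions 10, 116, 273.
EcoRI cuts after the first base of each site, so after positions 10, 116, 273.
Linear molecule, 3 cuts → 4 fragments:
  1–10 → 10 bp
  11–116 → 106 bp
  117–273 → 157 bp
  274–278 → 5 bp
Sorted largest to smallest: 157, 106, 10, 5 bp.

157, 106, 10, 5 bp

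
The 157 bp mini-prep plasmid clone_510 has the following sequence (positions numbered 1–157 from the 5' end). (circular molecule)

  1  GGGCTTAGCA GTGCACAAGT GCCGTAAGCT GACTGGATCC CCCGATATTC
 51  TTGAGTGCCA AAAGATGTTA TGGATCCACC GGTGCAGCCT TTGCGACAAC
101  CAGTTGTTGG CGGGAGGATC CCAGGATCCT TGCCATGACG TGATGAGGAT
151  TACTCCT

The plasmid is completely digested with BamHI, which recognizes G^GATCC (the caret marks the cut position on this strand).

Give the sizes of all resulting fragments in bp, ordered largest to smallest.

68, 44, 37, 8 bp

BamHI sites (GGATCC) start at positions 35, 72, 116, 124.
BamHI cuts after the first base of each site, so after positions 35, 72, 116, 124.
Circular molecule, 4 cuts → 4 fragments:
  36–72 → 37 bp
  73–116 → 44 bp
  117–124 → 8 bp
  125–157 then 1–35 → 33 + 35 = 68 bp
Sorted largest to smallest: 68, 44, 37, 8 bp.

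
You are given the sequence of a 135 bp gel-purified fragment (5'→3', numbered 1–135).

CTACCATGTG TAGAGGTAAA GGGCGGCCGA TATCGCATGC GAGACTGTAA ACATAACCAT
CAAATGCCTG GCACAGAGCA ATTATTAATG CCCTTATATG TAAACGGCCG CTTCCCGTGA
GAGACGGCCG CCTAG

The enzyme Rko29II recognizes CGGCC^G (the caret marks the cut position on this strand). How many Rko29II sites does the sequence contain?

CGGCCG occurs starting at positions 24, 105, 125.
Rko29II cuts at 3 sites.

3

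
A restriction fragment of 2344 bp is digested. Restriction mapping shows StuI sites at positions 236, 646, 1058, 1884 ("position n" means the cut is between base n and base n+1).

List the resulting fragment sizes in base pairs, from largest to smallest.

Linear molecule, 4 cuts → 5 fragments:
  236 − 0 = 236 bp
  646 − 236 = 410 bp
  1058 − 646 = 412 bp
  1884 − 1058 = 826 bp
  2344 − 1884 = 460 bp
Sorted largest to smallest: 826, 460, 412, 410, 236 bp.

826, 460, 412, 410, 236 bp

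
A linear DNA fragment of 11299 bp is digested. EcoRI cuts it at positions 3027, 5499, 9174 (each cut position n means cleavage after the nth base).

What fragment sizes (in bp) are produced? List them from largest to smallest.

3675, 3027, 2472, 2125 bp

Linear molecule, 3 cuts → 4 fragments:
  3027 − 0 = 3027 bp
  5499 − 3027 = 2472 bp
  9174 − 5499 = 3675 bp
  11299 − 9174 = 2125 bp
Sorted largest to smallest: 3675, 3027, 2472, 2125 bp.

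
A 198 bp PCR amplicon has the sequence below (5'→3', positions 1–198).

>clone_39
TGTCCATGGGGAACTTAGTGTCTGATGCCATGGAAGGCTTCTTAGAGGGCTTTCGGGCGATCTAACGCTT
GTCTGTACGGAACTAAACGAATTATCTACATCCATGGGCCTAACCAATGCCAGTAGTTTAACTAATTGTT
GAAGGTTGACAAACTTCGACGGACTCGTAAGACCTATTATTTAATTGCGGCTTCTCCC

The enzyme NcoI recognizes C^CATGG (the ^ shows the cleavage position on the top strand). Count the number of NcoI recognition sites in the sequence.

CCATGG occurs starting at positions 4, 28, 102.
NcoI cuts at 3 sites.

3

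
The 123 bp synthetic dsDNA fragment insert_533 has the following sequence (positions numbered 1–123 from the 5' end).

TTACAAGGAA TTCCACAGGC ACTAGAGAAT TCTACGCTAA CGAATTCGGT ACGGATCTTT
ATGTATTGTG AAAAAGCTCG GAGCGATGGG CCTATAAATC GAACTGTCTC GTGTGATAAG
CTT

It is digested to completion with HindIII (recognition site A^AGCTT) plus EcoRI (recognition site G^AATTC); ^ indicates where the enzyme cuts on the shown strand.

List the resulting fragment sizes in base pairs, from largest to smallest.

The HindIII site (AAGCTT) starts at position 118.
HindIII cuts after the first base of each site, so after position 118.
EcoRI sites (GAATTC) start at positions 8, 27, 42.
EcoRI cuts after the first base of each site, so after positions 8, 27, 42.
Combined cut positions: 8, 27, 42, 118.
Linear molecule, 4 cuts → 5 fragments:
  1–8 → 8 bp
  9–27 → 19 bp
  28–42 → 15 bp
  43–118 → 76 bp
  119–123 → 5 bp
Sorted largest to smallest: 76, 19, 15, 8, 5 bp.

76, 19, 15, 8, 5 bp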